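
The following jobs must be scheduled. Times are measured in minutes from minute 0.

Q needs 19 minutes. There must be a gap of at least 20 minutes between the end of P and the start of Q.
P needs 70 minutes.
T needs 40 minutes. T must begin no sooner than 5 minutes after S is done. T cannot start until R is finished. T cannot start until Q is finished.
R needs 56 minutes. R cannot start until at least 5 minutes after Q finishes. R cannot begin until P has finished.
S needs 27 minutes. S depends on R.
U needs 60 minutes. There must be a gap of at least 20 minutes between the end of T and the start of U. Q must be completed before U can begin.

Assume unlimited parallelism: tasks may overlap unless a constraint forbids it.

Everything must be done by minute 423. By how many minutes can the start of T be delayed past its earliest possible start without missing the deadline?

Nothing blocks P, so it runs from minute 0 to minute 70.
After P (finishes minute 70, plus 20-minute gap → minute 90), Q can start at minute 90 and finishes at minute 109.
R needs all of Q (finishes minute 109, plus 5-minute gap → minute 114); P (finishes minute 70). That puts its earliest start at minute 114; it finishes at 114 + 56 = minute 170.
S cannot begin until R (finishes minute 170). It runs from minute 170 to 170 + 27 = minute 197.
T has to wait for S (finishes minute 197, plus 5-minute gap → minute 202); R (finishes minute 170); Q (finishes minute 109). The latest of these is minute 202, so T runs minute 202 to 202 + 40 = minute 242.

Working backward from the deadline:
To finish by minute 423, U (duration 60) must start no later than minute 363.
T has to be done before U (must start by minute 363, minus 20-minute gap → minute 343). That means finishing by minute 343, i.e. starting by 343 − 40 = minute 303.
So T can start as early as minute 202 and as late as minute 303, giving 303 − 202 = 101 minutes of slack.

101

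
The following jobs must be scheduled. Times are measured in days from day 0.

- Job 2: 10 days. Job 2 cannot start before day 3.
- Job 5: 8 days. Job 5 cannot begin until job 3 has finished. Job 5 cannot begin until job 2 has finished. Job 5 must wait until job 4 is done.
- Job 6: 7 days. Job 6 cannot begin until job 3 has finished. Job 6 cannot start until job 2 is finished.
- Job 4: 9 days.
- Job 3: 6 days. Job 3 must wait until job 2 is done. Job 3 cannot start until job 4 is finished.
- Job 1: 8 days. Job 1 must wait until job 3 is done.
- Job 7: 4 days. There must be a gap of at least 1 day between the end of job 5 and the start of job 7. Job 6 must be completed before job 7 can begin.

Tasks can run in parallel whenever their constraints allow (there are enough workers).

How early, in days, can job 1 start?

19

Job 4 has no prerequisites, so it starts at day 0 and finishes at day 9.
Job 2 waits on its own release at day 3, so it starts at day 3 and finishes at 3 + 10 = day 13.
Job 3 cannot start until job 2 (finishes day 13); job 4 (finishes day 9). The controlling bound is day 13, so job 3 finishes at 13 + 6 = day 19.
Job 1 waits on job 3 (finishes day 19), so the earliest it can start is day 19.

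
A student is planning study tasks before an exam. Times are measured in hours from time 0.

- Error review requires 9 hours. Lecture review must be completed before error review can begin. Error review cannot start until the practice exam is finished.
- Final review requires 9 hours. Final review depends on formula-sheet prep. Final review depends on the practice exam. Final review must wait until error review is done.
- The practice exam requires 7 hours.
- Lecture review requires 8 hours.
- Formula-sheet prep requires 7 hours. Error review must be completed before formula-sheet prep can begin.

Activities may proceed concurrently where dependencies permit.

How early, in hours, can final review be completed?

33

The practice exam has no prerequisites, so it starts at hour 0 and finishes at hour 7.
Lecture review has no prerequisites, so it starts at hour 0 and finishes at hour 8.
Error review cannot start until lecture review (finishes hour 8); the practice exam (finishes hour 7). The controlling bound is hour 8, so error review finishes at 8 + 9 = hour 17.
Formula-sheet prep cannot begin until error review (finishes hour 17). It runs from hour 17 to 17 + 7 = hour 24.
Final review has to wait for formula-sheet prep (finishes hour 24); the practice exam (finishes hour 7); error review (finishes hour 17). The latest of these is hour 24, so final review runs hour 24 to 24 + 9 = hour 33.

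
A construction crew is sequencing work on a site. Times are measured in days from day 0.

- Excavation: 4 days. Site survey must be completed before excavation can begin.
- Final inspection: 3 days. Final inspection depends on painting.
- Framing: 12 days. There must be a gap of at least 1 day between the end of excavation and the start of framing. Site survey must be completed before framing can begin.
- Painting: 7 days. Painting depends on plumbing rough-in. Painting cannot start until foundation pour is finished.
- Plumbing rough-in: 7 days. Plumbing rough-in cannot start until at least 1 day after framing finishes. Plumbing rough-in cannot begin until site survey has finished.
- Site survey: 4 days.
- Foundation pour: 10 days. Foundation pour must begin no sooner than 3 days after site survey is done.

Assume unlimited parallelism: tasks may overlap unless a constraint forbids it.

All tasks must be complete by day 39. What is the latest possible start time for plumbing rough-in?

22

Final inspection must finish by day 39; it takes 3 days, so it must start by 39 − 3 = day 36.
Since final inspection (must start by day 36) depends on it, painting must finish by day 36. Backing off its 7-day duration gives a latest start of day 29.
Plumbing rough-in has to be done before painting (must start by day 29). That means finishing by day 29, i.e. starting by 29 − 7 = day 22.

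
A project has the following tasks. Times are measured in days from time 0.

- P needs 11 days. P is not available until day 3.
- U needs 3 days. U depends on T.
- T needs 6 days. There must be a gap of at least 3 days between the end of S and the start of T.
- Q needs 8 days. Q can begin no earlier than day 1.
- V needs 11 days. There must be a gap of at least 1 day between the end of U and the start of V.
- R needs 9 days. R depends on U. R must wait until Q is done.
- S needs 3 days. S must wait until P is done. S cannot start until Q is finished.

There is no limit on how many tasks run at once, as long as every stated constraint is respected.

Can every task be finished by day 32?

Q cannot begin until its own release at day 1. It runs from day 1 to 1 + 8 = day 9.
P cannot begin until its own release at day 3. It runs from day 3 to 3 + 11 = day 14.
S has to wait for P (finishes day 14); Q (finishes day 9). The latest of these is day 14, so S runs day 14 to 14 + 3 = day 17.
T cannot begin until S (finishes day 17, plus 3-day gap → day 20). It runs from day 20 to 20 + 6 = day 26.
After T (finishes day 26), U can start at day 26 and finishes at day 29.
After U (finishes day 29, plus 1-day gap → day 30), V can start at day 30 and finishes at day 41.
R cannot start until U (finishes day 29); Q (finishes day 9). The controlling bound is day 29, so R finishes at 29 + 9 = day 38.
The earliest everything can be done is day 41, which is after the deadline of 32, so it is not possible.

No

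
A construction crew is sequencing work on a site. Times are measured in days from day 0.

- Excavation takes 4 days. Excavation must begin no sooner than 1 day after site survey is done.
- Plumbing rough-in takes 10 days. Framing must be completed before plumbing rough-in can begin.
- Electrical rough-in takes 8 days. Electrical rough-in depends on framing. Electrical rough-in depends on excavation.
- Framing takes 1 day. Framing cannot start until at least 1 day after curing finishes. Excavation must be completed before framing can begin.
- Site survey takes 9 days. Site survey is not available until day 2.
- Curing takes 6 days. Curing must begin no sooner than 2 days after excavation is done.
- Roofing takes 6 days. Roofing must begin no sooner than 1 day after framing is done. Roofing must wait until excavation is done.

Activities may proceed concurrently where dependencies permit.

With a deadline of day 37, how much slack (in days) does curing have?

After its own release at day 2, site survey can start at day 2 and finishes at day 11.
Excavation waits on site survey (finishes day 11, plus 1-day gap → day 12), so it starts at day 12 and finishes at 12 + 4 = day 16.
Curing cannot begin until excavation (finishes day 16, plus 2-day gap → day 18). It runs from day 18 to 18 + 6 = day 24.

Working backward from the deadline:
Roofing must finish by day 37; it takes 6 days, so it must start by 37 − 6 = day 31.
Plumbing rough-in must finish by day 37; it takes 10 days, so it must start by 37 − 10 = day 27.
To finish by day 37, electrical rough-in (duration 8) must start no later than day 29.
For framing: roofing (must start by day 31, minus 1-day gap → day 30); plumbing rough-in (must start by day 27); electrical rough-in (must start by day 29). The most restrictive is day 27; with a 1-day duration, framing must start by day 26.
Since framing (must start by day 26, minus 1-day gap → day 25) depends on it, curing must finish by day 25. Backing off its 6-day duration gives a latest start of day 19.
So curing can start as early as day 18 and as late as day 19, giving 19 − 18 = 1 day of slack.

1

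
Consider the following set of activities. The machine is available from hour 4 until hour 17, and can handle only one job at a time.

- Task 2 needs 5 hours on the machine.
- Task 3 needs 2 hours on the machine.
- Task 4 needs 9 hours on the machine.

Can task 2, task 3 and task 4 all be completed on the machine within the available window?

The machine window is 17 − 4 = 13 hours.
Running back to back, the jobs need 5 + 2 + 9 = 16 hours on the machine.
Since 16 > 13, they cannot all fit.

No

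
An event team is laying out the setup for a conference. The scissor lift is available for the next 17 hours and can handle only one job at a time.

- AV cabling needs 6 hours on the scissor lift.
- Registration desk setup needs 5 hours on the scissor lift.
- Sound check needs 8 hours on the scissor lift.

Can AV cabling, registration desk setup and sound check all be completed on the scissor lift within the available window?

No

Running back to back, the jobs need 6 + 5 + 8 = 19 hours on the scissor lift.
Since 19 > 17, they cannot all fit.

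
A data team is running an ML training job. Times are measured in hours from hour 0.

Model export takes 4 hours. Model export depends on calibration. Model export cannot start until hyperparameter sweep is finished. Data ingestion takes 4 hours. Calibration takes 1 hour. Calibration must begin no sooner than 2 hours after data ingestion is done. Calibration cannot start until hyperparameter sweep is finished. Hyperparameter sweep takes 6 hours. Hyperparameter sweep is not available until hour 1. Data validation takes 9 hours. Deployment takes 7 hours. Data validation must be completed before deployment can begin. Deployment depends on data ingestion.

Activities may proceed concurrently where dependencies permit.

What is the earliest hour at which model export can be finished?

12

After its own release at hour 1, hyperparameter sweep can start at hour 1 and finishes at hour 7.
Data ingestion can start immediately at hour 0; it finishes at hour 4.
Calibration has to wait for data ingestion (finishes hour 4, plus 2-hour gap → hour 6); hyperparameter sweep (finishes hour 7). The latest of these is hour 7, so calibration runs hour 7 to 7 + 1 = hour 8.
Model export needs all of calibration (finishes hour 8); hyperparameter sweep (finishes hour 7). That puts its earliest start at hour 8; it finishes at 8 + 4 = hour 12.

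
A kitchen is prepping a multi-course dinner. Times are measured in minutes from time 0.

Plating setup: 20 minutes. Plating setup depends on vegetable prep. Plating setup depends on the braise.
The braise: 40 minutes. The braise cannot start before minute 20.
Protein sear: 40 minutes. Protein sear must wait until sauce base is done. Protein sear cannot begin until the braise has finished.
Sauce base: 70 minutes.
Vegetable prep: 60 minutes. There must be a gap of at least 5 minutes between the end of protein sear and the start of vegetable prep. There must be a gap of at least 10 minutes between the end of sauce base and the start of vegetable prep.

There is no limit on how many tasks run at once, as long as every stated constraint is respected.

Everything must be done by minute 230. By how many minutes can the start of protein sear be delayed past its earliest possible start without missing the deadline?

35

The braise waits on its own release at minute 20, so it starts at minute 20 and finishes at 20 + 40 = minute 60.
Sauce base can start immediately at minute 0; it finishes at minute 70.
For protein sear: sauce base (finishes minute 70); the braise (finishes minute 60). Taking the maximum gives a start of minute 70, and it finishes at 70 + 40 = minute 110.

Working backward from the deadline:
Plating setup has no dependents, so it just needs to finish by minute 230. Starting by 230 − 20 = minute 210 achieves that.
Vegetable prep feeds into plating setup (must start by minute 210); so vegetable prep must finish by minute 210 and therefore start by minute 150.
Protein sear feeds into vegetable prep (must start by minute 150, minus 5-minute gap → minute 145); so protein sear must finish by minute 145 and therefore start by minute 105.
So protein sear can start as early as minute 70 and as late as minute 105, giving 105 − 70 = 35 minutes of slack.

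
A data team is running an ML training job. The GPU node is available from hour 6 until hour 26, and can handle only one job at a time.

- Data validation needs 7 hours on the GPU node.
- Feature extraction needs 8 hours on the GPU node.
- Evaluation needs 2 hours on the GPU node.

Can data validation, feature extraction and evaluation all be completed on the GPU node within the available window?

Yes

The GPU node window is 26 − 6 = 20 hours.
Running back to back, the jobs need 7 + 8 + 2 = 17 hours on the GPU node.
Since 17 ≤ 20, they fit within the window.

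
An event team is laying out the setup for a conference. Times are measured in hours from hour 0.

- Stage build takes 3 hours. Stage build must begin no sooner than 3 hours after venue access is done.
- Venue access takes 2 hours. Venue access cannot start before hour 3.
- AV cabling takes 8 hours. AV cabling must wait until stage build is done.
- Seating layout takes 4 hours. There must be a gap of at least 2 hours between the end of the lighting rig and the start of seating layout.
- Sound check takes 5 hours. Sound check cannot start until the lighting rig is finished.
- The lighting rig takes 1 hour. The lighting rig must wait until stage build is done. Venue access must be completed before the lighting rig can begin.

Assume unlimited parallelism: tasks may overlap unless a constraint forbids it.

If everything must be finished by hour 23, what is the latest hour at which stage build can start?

To finish by hour 23, seating layout (duration 4) must start no later than hour 19.
Sound check has no dependents, so it just needs to finish by hour 23. Starting by 23 − 5 = hour 18 achieves that.
The lighting rig feeds seating layout (must start by hour 19, minus 2-hour gap → hour 17); sound check (must start by hour 18). Taking the minimum, the lighting rig must finish by hour 17 and start by 17 − 1 = hour 16.
AV cabling must finish by hour 23; it takes 8 hours, so it must start by 23 − 8 = hour 15.
For stage build: the lighting rig (must start by hour 16); AV cabling (must start by hour 15). The most restrictive is hour 15; with a 3-hour duration, stage build must start by hour 12.

12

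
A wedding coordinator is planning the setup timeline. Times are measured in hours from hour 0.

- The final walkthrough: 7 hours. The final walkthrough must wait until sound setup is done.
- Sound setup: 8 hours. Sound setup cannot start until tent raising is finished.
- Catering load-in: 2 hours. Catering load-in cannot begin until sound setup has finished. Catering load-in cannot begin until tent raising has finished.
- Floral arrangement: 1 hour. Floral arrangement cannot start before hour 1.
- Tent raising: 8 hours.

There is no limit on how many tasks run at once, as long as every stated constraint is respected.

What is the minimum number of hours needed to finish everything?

After its own release at hour 1, floral arrangement can start at hour 1 and finishes at hour 2.
Nothing blocks tent raising, so it runs from hour 0 to hour 8.
Sound setup waits on tent raising (finishes hour 8), so it starts at hour 8 and finishes at 8 + 8 = hour 16.
The final walkthrough waits on sound setup (finishes hour 16), so it starts at hour 16 and finishes at 16 + 7 = hour 23.
For catering load-in: sound setup (finishes hour 16); tent raising (finishes hour 8). Taking the maximum gives a start of hour 16, and it finishes at 16 + 2 = hour 18.
All tasks are finished once the last one completes. Finish times: Tent raising at 8, Floral arrangement at 2, Sound setup at 16, Catering load-in at 18, The final walkthrough at 23. The latest is hour 23.

23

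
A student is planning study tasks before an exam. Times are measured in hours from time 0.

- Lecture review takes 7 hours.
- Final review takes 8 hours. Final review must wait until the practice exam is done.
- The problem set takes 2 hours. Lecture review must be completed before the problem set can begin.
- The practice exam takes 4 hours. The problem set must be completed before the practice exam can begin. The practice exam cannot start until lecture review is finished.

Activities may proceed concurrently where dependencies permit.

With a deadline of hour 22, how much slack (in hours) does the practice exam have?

1

Nothing blocks lecture review, so it runs from hour 0 to hour 7.
The problem set waits on lecture review (finishes hour 7), so it starts at hour 7 and finishes at 7 + 2 = hour 9.
For the practice exam: the problem set (finishes hour 9); lecture review (finishes hour 7). Taking the maximum gives a start of hour 9, and it finishes at 9 + 4 = hour 13.

Working backward from the deadline:
Final review must finish by hour 22; it takes 8 hours, so it must start by 22 − 8 = hour 14.
The practice exam must finish before final review (must start by hour 14). With a 4-hour duration, the practice exam must start by 14 − 4 = hour 10.
So the practice exam can start as early as hour 9 and as late as hour 10, giving 10 − 9 = 1 hour of slack.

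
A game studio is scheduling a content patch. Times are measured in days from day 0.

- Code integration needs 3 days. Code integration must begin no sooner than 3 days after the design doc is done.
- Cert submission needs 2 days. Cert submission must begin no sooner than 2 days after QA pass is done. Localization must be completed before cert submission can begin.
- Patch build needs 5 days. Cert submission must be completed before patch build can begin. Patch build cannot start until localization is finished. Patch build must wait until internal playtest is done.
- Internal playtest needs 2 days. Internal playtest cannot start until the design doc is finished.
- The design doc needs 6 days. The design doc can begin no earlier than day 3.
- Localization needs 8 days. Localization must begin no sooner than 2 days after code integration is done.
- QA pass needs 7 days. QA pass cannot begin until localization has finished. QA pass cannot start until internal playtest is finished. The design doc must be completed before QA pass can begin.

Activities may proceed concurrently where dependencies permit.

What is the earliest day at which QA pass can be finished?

After its own release at day 3, the design doc can start at day 3 and finishes at day 9.
After the design doc (finishes day 9), internal playtest can start at day 9 and finishes at day 11.
After the design doc (finishes day 9, plus 3-day gap → day 12), code integration can start at day 12 and finishes at day 15.
Localization waits on code integration (finishes day 15, plus 2-day gap → day 17), so it starts at day 17 and finishes at 17 + 8 = day 25.
QA pass needs all of localization (finishes day 25); internal playtest (finishes day 11); the design doc (finishes day 9). That puts its earliest start at day 25; it finishes at 25 + 7 = day 32.

32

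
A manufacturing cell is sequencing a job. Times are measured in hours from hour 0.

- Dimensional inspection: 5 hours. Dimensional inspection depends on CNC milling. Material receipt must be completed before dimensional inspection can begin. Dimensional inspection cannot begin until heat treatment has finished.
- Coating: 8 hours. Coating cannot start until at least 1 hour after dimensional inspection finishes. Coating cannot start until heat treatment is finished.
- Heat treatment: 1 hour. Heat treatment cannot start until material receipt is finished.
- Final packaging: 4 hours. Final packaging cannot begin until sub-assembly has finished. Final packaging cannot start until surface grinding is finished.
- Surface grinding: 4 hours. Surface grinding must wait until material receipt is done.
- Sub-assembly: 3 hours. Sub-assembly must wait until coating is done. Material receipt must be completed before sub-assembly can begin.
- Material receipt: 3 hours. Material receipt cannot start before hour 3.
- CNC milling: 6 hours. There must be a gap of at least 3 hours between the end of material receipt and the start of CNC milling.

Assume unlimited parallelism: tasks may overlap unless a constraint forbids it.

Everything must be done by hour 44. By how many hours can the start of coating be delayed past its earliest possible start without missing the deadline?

8

After its own release at hour 3, material receipt can start at hour 3 and finishes at hour 6.
Heat treatment waits on material receipt (finishes hour 6), so it starts at hour 6 and finishes at 6 + 1 = hour 7.
After material receipt (finishes hour 6, plus 3-hour gap → hour 9), CNC milling can start at hour 9 and finishes at hour 15.
Dimensional inspection cannot start until CNC milling (finishes hour 15); material receipt (finishes hour 6); heat treatment (finishes hour 7). The controlling bound is hour 15, so dimensional inspection finishes at 15 + 5 = hour 20.
Coating cannot start until dimensional inspection (finishes hour 20, plus 1-hour gap → hour 21); heat treatment (finishes hour 7). The controlling bound is hour 21, so coating finishes at 21 + 8 = hour 29.

Working backward from the deadline:
Final packaging has no dependents, so it just needs to finish by hour 44. Starting by 44 − 4 = hour 40 achieves that.
Since final packaging (must start by hour 40) depends on it, sub-assembly must finish by hour 40. Backing off its 3-hour duration gives a latest start of hour 37.
Coating feeds into sub-assembly (must start by hour 37); so coating must finish by hour 37 and therefore start by hour 29.
So coating can start as early as hour 21 and as late as hour 29, giving 29 − 21 = 8 hours of slack.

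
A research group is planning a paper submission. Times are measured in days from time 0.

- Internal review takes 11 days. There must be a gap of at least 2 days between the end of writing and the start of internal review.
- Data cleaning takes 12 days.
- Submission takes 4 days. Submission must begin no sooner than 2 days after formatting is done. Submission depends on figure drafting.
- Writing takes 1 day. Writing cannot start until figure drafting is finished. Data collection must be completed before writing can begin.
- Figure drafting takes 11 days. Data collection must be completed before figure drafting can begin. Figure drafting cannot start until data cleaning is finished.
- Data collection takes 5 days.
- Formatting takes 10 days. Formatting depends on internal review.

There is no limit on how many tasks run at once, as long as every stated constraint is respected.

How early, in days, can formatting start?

Data cleaning has no prerequisites, so it starts at day 0 and finishes at day 12.
Data collection can start immediately at day 0; it finishes at day 5.
Figure drafting needs all of data collection (finishes day 5); data cleaning (finishes day 12). That puts its earliest start at day 12; it finishes at 12 + 11 = day 23.
Writing cannot start until figure drafting (finishes day 23); data collection (finishes day 5). The controlling bound is day 23, so writing finishes at 23 + 1 = day 24.
Internal review cannot begin until writing (finishes day 24, plus 2-day gap → day 26). It runs from day 26 to 26 + 11 = day 37.
Formatting waits on internal review (finishes day 37), so the earliest it can start is day 37.

37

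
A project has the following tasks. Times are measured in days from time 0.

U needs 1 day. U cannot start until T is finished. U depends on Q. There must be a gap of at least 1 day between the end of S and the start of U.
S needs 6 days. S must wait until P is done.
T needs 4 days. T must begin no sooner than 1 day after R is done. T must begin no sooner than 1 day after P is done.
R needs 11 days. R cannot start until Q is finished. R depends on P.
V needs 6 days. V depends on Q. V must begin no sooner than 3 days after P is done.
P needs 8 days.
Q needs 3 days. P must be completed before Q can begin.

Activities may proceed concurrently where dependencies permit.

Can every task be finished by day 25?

No

P can start immediately at day 0; it finishes at day 8.
S waits on P (finishes day 8), so it starts at day 8 and finishes at 8 + 6 = day 14.
After P (finishes day 8), Q can start at day 8 and finishes at day 11.
V has to wait for Q (finishes day 11); P (finishes day 8, plus 3-day gap → day 11). The latest of these is day 11, so V runs day 11 to 11 + 6 = day 17.
R has to wait for Q (finishes day 11); P (finishes day 8). The latest of these is day 11, so R runs day 11 to 11 + 11 = day 22.
T cannot start until R (finishes day 22, plus 1-day gap → day 23); P (finishes day 8, plus 1-day gap → day 9). The controlling bound is day 23, so T finishes at 23 + 4 = day 27.
U cannot start until T (finishes day 27); Q (finishes day 11); S (finishes day 14, plus 1-day gap → day 15). The controlling bound is day 27, so U finishes at 27 + 1 = day 28.
The earliest everything can be done is day 28, which is after the deadline of 25, so it is not possible.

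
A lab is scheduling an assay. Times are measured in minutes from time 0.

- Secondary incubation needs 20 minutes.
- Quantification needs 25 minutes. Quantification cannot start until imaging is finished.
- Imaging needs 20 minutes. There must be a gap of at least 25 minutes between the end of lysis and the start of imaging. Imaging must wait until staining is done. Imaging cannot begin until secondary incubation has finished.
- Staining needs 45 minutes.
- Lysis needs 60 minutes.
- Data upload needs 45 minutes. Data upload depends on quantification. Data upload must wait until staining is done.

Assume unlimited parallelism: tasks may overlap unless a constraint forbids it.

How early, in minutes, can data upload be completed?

175

Nothing blocks secondary incubation, so it runs from minute 0 to minute 20.
Staining has no prerequisites, so it starts at minute 0 and finishes at minute 45.
Lysis can start immediately at minute 0; it finishes at minute 60.
Imaging needs all of lysis (finishes minute 60, plus 25-minute gap → minute 85); staining (finishes minute 45); secondary incubation (finishes minute 20). That puts its earliest start at minute 85; it finishes at 85 + 20 = minute 105.
Quantification waits on imaging (finishes minute 105), so it starts at minute 105 and finishes at 105 + 25 = minute 130.
Data upload cannot start until quantification (finishes minute 130); staining (finishes minute 45). The controlling bound is minute 130, so data upload finishes at 130 + 45 = minute 175.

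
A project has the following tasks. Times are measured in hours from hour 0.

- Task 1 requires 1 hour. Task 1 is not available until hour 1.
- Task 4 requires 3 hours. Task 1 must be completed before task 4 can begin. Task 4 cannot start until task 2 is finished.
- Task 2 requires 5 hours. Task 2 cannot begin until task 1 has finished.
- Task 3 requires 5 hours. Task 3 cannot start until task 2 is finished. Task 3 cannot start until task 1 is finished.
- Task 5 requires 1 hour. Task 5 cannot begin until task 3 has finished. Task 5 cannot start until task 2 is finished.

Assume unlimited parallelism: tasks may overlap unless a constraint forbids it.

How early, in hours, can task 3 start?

After its own release at hour 1, task 1 can start at hour 1 and finishes at hour 2.
Task 2 cannot begin until task 1 (finishes hour 2). It runs from hour 2 to 2 + 5 = hour 7.
Task 3 waits on task 2 (finishes hour 7); task 1 (finishes hour 2). The latest of these is hour 7, which is the earliest task 3 can start.

7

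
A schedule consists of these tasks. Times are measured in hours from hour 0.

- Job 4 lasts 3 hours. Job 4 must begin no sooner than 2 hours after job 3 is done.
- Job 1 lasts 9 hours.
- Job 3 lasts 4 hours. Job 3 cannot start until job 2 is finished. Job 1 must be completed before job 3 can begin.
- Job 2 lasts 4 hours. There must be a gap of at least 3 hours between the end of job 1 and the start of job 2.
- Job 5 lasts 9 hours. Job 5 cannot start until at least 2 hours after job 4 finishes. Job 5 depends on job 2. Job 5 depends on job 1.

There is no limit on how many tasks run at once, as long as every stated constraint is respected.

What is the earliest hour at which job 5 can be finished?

Nothing blocks job 1, so it runs from hour 0 to hour 9.
After job 1 (finishes hour 9, plus 3-hour gap → hour 12), job 2 can start at hour 12 and finishes at hour 16.
Job 3 needs all of job 2 (finishes hour 16); job 1 (finishes hour 9). That puts its earliest start at hour 16; it finishes at 16 + 4 = hour 20.
Job 4 waits on job 3 (finishes hour 20, plus 2-hour gap → hour 22), so it starts at hour 22 and finishes at 22 + 3 = hour 25.
For job 5: job 4 (finishes hour 25, plus 2-hour gap → hour 27); job 2 (finishes hour 16); job 1 (finishes hour 9). Taking the maximum gives a start of hour 27, and it finishes at 27 + 9 = hour 36.

36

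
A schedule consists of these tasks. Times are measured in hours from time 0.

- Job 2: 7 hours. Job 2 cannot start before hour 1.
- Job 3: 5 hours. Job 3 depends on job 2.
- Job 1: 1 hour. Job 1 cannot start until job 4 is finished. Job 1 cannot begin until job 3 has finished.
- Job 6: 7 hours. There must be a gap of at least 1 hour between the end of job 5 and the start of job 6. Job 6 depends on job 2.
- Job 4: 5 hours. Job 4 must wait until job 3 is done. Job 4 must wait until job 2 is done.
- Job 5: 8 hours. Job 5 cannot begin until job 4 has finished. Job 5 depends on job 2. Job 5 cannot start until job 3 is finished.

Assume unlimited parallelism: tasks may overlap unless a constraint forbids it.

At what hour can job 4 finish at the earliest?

Job 2 cannot begin until its own release at hour 1. It runs from hour 1 to 1 + 7 = hour 8.
Job 3 waits on job 2 (finishes hour 8), so it starts at hour 8 and finishes at 8 + 5 = hour 13.
Job 4 has to wait for job 3 (finishes hour 13); job 2 (finishes hour 8). The latest of these is hour 13, so job 4 runs hour 13 to 13 + 5 = hour 18.

18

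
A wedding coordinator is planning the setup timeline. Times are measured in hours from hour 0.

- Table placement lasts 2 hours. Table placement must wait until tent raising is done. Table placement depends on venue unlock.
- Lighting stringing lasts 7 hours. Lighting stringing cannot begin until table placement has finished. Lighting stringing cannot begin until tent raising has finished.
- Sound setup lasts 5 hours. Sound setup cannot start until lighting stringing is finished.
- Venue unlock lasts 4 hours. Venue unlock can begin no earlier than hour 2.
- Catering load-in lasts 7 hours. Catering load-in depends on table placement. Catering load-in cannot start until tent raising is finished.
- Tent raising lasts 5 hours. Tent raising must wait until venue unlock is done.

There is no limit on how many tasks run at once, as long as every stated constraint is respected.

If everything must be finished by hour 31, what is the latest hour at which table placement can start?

17

Sound setup must finish by hour 31; it takes 5 hours, so it must start by 31 − 5 = hour 26.
Since sound setup (must start by hour 26) depends on it, lighting stringing must finish by hour 26. Backing off its 7-hour duration gives a latest start of hour 19.
To finish by hour 31, catering load-in (duration 7) must start no later than hour 24.
Table placement must finish in time for lighting stringing (must start by hour 19); catering load-in (must start by hour 24). The tightest is hour 19, so table placement must start by 19 − 2 = hour 17.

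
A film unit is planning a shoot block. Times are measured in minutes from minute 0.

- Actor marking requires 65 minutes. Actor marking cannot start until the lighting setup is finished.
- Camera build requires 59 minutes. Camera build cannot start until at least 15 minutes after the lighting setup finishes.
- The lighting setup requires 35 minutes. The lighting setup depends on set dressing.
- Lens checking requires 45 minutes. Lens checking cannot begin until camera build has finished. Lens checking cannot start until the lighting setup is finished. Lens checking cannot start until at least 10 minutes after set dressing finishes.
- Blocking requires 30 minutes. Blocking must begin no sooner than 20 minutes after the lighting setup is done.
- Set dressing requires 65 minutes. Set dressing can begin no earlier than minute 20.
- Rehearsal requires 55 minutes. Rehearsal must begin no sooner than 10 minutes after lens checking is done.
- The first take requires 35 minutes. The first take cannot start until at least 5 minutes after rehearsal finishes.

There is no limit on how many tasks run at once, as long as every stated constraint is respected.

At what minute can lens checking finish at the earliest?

239

Set dressing cannot begin until its own release at minute 20. It runs from minute 20 to 20 + 65 = minute 85.
The lighting setup cannot begin until set dressing (finishes minute 85). It runs from minute 85 to 85 + 35 = minute 120.
After the lighting setup (finishes minute 120, plus 15-minute gap → minute 135), camera build can start at minute 135 and finishes at minute 194.
Lens checking has to wait for camera build (finishes minute 194); the lighting setup (finishes minute 120); set dressing (finishes minute 85, plus 10-minute gap → minute 95). The latest of these is minute 194, so lens checking runs minute 194 to 194 + 45 = minute 239.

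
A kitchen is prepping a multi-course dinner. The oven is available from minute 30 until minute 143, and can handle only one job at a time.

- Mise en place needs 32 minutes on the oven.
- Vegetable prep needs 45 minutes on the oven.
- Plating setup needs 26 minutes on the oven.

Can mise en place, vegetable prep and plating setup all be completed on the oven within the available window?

The oven window is 143 − 30 = 113 minutes.
Running back to back, the jobs need 32 + 45 + 26 = 103 minutes on the oven.
Since 103 ≤ 113, they fit within the window.

Yes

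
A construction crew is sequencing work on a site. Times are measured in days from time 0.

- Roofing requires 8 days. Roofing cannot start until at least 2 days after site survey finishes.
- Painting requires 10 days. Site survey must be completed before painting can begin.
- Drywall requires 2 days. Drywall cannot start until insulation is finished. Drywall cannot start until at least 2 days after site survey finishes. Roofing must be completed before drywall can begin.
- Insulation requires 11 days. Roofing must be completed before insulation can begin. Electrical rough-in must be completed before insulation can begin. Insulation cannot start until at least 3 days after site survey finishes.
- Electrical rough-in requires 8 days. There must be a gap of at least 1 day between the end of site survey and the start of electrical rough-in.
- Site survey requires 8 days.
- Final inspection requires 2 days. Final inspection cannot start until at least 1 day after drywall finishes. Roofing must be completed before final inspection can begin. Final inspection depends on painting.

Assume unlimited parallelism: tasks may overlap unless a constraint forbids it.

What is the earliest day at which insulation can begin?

18

Nothing blocks site survey, so it runs from day 0 to day 8.
Electrical rough-in waits on site survey (finishes day 8, plus 1-day gap → day 9), so it starts at day 9 and finishes at 9 + 8 = day 17.
After site survey (finishes day 8, plus 2-day gap → day 10), roofing can start at day 10 and finishes at day 18.
Insulation waits on roofing (finishes day 18); electrical rough-in (finishes day 17); site survey (finishes day 8, plus 3-day gap → day 11). The latest of these is day 18, which is the earliest insulation can start.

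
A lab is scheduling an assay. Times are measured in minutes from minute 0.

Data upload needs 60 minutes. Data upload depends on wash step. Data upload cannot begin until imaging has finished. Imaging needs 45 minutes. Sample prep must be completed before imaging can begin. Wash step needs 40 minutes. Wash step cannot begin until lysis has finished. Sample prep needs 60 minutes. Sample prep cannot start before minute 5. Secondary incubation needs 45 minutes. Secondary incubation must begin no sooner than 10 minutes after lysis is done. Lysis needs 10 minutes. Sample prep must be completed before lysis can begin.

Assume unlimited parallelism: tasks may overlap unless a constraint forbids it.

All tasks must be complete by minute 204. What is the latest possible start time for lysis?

94

Data upload must finish by minute 204; it takes 60 minutes, so it must start by 204 − 60 = minute 144.
Wash step must finish before data upload (must start by minute 144). With a 40-minute duration, wash step must start by 144 − 40 = minute 104.
Nothing follows secondary incubation; the deadline of minute 204 is its only limit. It must start by 204 − 45 = minute 159.
Lysis must finish in time for wash step (must start by minute 104); secondary incubation (must start by minute 159, minus 10-minute gap → minute 149). The tightest is minute 104, so lysis must start by 104 − 10 = minute 94.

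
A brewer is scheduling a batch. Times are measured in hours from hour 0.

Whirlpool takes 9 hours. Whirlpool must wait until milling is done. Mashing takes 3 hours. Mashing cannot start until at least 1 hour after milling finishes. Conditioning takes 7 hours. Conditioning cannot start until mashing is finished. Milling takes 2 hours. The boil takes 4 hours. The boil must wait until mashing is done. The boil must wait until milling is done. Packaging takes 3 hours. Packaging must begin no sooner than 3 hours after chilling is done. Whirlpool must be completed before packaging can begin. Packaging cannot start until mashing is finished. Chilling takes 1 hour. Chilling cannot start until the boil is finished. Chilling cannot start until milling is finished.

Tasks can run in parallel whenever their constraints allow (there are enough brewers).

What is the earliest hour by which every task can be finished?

17

Milling has no prerequisites, so it starts at hour 0 and finishes at hour 2.
After milling (finishes hour 2), whirlpool can start at hour 2 and finishes at hour 11.
Mashing waits on milling (finishes hour 2, plus 1-hour gap → hour 3), so it starts at hour 3 and finishes at 3 + 3 = hour 6.
Conditioning waits on mashing (finishes hour 6), so it starts at hour 6 and finishes at 6 + 7 = hour 13.
The boil cannot start until mashing (finishes hour 6); milling (finishes hour 2). The controlling bound is hour 6, so the boil finishes at 6 + 4 = hour 10.
Chilling has to wait for the boil (finishes hour 10); milling (finishes hour 2). The latest of these is hour 10, so chilling runs hour 10 to 10 + 1 = hour 11.
Packaging needs all of chilling (finishes hour 11, plus 3-hour gap → hour 14); whirlpool (finishes hour 11); mashing (finishes hour 6). That puts its earliest start at hour 14; it finishes at 14 + 3 = hour 17.
All tasks are finished once the last one completes. Finish times: Milling at 2, Mashing at 6, The boil at 10, Whirlpool at 11, Chilling at 11, Conditioning at 13, Packaging at 17. The latest is hour 17.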